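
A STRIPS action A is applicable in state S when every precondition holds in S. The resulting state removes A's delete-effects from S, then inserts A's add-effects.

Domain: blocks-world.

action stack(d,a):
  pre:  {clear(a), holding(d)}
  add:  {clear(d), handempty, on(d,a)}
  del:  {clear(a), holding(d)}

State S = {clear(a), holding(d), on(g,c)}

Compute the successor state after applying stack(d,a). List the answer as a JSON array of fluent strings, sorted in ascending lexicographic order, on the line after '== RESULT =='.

Compute (S \ del) ∪ add:
  pre ⊆ S: {clear(a), holding(d)} ⊆ S  — applicable
  S \ del = {on(g,c)}
  ∪ add   = {clear(d), handempty, on(d,a), on(g,c)}

== RESULT ==
["clear(d)", "handempty", "on(d,a)", "on(g,c)"]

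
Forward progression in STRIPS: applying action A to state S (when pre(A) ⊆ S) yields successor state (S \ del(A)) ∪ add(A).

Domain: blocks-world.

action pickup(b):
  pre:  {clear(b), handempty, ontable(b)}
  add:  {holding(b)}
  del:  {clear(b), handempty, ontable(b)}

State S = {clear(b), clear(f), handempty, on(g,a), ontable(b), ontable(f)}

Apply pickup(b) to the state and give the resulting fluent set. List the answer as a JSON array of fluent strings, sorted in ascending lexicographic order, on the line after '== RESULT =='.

Progress:
  pre ⊆ S: {clear(b), handempty, ontable(b)} ⊆ S  — applicable
  S \ del = {clear(f), on(g,a), ontable(f)}
  ∪ add   = {clear(f), holding(b), on(g,a), ontable(f)}

== RESULT ==
["clear(f)", "holding(b)", "on(g,a)", "ontable(f)"]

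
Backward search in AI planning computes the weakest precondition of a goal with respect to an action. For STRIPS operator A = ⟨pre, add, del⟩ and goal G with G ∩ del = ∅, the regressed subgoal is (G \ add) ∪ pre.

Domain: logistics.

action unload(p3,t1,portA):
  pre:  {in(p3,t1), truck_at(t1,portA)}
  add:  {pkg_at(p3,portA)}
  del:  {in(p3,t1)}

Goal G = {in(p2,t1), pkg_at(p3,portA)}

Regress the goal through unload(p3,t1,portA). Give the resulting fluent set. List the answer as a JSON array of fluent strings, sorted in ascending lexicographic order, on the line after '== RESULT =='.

Regress:
  G ∩ del = {}  (empty — regression defined)
  G \ add = {in(p2,t1), pkg_at(p3,portA)} \ {pkg_at(p3,portA)} = {in(p2,t1)}
  ∪ pre   = {in(p2,t1)} ∪ {in(p3,t1), truck_at(t1,portA)}
          = {in(p2,t1), in(p3,t1), truck_at(t1,portA)}

== RESULT ==
["in(p2,t1)", "in(p3,t1)", "truck_at(t1,portA)"]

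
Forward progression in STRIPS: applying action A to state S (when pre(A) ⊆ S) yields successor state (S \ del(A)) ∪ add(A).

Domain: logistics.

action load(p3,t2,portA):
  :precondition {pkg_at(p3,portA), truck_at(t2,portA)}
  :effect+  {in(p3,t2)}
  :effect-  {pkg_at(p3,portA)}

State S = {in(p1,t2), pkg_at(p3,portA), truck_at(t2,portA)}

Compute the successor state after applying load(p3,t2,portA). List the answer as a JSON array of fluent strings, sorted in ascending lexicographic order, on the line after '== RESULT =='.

Progress:
  pre ⊆ S: {pkg_at(p3,portA), truck_at(t2,portA)} ⊆ S  — applicable
  S \ del = {in(p1,t2), truck_at(t2,portA)}
  ∪ add   = {in(p1,t2), in(p3,t2), truck_at(t2,portA)}

== RESULT ==
["in(p1,t2)", "in(p3,t2)", "truck_at(t2,portA)"]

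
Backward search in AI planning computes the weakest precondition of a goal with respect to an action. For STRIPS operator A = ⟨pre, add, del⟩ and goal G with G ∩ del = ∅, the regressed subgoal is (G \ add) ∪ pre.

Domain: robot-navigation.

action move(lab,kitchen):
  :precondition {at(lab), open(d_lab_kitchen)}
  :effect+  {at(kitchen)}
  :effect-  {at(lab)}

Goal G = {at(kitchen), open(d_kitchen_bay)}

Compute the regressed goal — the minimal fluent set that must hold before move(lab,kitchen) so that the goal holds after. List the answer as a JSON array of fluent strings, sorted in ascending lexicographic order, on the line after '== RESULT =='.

Compute (G \ add) ∪ pre:
  G ∩ del = {}  (empty — regression defined)
  G \ add = {at(kitchen), open(d_kitchen_bay)} \ {at(kitchen)} = {open(d_kitchen_bay)}
  ∪ pre   = {open(d_kitchen_bay)} ∪ {at(lab), open(d_lab_kitchen)}
          = {at(lab), open(d_kitchen_bay), open(d_lab_kitchen)}

== RESULT ==
["at(lab)", "open(d_kitchen_bay)", "open(d_lab_kitchen)"]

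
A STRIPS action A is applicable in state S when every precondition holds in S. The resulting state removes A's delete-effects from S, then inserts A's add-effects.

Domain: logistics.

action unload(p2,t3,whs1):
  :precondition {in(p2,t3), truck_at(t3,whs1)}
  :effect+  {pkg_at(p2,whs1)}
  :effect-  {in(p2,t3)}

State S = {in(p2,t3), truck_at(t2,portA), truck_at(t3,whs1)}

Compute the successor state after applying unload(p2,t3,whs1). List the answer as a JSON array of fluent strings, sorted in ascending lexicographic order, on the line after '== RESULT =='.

Progress:
  pre ⊆ S: {in(p2,t3), truck_at(t3,whs1)} ⊆ S  — applicable
  S \ del = {truck_at(t2,portA), truck_at(t3,whs1)}
  ∪ add   = {pkg_at(p2,whs1), truck_at(t2,portA), truck_at(t3,whs1)}

== RESULT ==
["pkg_at(p2,whs1)", "truck_at(t2,portA)", "truck_at(t3,whs1)"]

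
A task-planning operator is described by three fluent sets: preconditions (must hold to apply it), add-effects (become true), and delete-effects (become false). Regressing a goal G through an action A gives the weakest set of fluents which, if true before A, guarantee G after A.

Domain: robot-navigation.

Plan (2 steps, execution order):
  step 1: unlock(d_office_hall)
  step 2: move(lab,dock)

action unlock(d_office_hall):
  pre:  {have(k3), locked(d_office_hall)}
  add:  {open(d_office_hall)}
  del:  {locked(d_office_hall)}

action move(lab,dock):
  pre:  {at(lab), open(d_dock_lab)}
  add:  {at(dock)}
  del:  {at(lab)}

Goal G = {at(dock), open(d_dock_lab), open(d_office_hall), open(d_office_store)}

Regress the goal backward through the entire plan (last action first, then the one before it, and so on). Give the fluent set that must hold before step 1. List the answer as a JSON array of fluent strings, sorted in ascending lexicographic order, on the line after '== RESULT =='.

Work backward from the goal:
  through step 2 (move(lab,dock)): drop {at(dock)}, keep {open(d_dock_lab), open(d_office_hall), open(d_office_store)}, require {at(lab), open(d_dock_lab)}
    → {at(lab), open(d_dock_lab), open(d_office_hall), open(d_office_store)}
  through step 1 (unlock(d_office_hall)): drop {open(d_office_hall)}, keep {at(lab), open(d_dock_lab), open(d_office_store)}, require {have(k3), locked(d_office_hall)}
    → {at(lab), have(k3), locked(d_office_hall), open(d_dock_lab), open(d_office_store)}

== RESULT ==
["at(lab)", "have(k3)", "locked(d_office_hall)", "open(d_dock_lab)", "open(d_office_store)"]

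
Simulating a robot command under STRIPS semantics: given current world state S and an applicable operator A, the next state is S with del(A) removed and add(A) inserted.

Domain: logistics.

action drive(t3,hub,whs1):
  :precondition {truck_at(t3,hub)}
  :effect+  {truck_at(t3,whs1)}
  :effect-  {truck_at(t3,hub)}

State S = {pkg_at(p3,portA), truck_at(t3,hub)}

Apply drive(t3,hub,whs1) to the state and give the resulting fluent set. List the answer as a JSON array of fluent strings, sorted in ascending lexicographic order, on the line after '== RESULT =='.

Compute (S \ del) ∪ add:
  pre ⊆ S: {truck_at(t3,hub)} ⊆ S  — applicable
  S \ del = {pkg_at(p3,portA)}
  ∪ add   = {pkg_at(p3,portA), truck_at(t3,whs1)}

== RESULT ==
["pkg_at(p3,portA)", "truck_at(t3,whs1)"]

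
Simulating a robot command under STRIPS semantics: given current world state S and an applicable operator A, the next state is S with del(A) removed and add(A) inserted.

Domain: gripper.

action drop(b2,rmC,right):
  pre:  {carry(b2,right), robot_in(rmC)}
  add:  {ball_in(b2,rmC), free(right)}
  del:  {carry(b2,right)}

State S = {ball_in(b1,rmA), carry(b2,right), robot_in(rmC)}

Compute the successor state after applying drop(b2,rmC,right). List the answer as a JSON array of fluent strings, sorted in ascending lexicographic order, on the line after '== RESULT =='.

Compute (S \ del) ∪ add:
  pre ⊆ S: {carry(b2,right), robot_in(rmC)} ⊆ S  — applicable
  S \ del = {ball_in(b1,rmA), robot_in(rmC)}
  ∪ add   = {ball_in(b1,rmA), ball_in(b2,rmC), free(right), robot_in(rmC)}

== RESULT ==
["ball_in(b1,rmA)", "ball_in(b2,rmC)", "free(right)", "robot_in(rmC)"]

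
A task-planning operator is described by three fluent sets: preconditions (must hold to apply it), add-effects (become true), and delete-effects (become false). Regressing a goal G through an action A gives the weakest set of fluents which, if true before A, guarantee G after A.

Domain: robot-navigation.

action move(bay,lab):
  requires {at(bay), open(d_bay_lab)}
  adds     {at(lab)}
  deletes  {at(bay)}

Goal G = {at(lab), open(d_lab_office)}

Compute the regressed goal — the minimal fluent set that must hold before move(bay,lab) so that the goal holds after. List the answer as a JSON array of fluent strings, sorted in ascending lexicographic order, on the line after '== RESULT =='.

Compute (G \ add) ∪ pre:
  G ∩ del = {}  (empty — regression defined)
  G \ add = {at(lab), open(d_lab_office)} \ {at(lab)} = {open(d_lab_office)}
  ∪ pre   = {open(d_lab_office)} ∪ {at(bay), open(d_bay_lab)}
          = {at(bay), open(d_bay_lab), open(d_lab_office)}

== RESULT ==
["at(bay)", "open(d_bay_lab)", "open(d_lab_office)"]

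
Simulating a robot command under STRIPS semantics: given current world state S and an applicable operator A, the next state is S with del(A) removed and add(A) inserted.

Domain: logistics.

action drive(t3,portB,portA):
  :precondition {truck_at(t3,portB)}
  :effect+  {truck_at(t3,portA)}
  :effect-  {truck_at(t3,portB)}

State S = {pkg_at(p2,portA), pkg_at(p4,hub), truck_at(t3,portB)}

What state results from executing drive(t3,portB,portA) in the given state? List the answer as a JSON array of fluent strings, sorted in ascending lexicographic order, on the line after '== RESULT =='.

Progress:
  pre ⊆ S: {truck_at(t3,portB)} ⊆ S  — applicable
  S \ del = {pkg_at(p2,portA), pkg_at(p4,hub)}
  ∪ add   = {pkg_at(p2,portA), pkg_at(p4,hub), truck_at(t3,portA)}

== RESULT ==
["pkg_at(p2,portA)", "pkg_at(p4,hub)", "truck_at(t3,portA)"]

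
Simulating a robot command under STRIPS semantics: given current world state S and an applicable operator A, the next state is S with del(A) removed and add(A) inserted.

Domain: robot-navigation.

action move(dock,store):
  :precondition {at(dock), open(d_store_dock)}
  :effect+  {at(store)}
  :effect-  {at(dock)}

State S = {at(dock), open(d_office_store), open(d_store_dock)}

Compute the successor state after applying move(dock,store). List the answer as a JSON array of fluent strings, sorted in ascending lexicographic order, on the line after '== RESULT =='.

Compute (S \ del) ∪ add:
  pre ⊆ S: {at(dock), open(d_store_dock)} ⊆ S  — applicable
  S \ del = {open(d_office_store), open(d_store_dock)}
  ∪ add   = {at(store), open(d_office_store), open(d_store_dock)}

== RESULT ==
["at(store)", "open(d_office_store)", "open(d_store_dock)"]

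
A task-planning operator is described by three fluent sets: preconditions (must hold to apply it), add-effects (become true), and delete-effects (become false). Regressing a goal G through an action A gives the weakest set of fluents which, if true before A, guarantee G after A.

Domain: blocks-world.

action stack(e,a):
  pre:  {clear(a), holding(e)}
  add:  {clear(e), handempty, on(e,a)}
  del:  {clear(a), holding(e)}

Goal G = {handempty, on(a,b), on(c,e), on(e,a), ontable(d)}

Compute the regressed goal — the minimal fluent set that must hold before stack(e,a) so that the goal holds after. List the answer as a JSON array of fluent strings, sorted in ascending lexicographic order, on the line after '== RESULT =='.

Compute (G \ add) ∪ pre:
  G ∩ del = {}  (empty — regression defined)
  G \ add = {handempty, on(a,b), on(c,e), on(e,a), ontable(d)} \ {clear(e), handempty, on(e,a)} = {on(a,b), on(c,e), ontable(d)}
  ∪ pre   = {on(a,b), on(c,e), ontable(d)} ∪ {clear(a), holding(e)}
          = {clear(a), holding(e), on(a,b), on(c,e), ontable(d)}

== RESULT ==
["clear(a)", "holding(e)", "on(a,b)", "on(c,e)", "ontable(d)"]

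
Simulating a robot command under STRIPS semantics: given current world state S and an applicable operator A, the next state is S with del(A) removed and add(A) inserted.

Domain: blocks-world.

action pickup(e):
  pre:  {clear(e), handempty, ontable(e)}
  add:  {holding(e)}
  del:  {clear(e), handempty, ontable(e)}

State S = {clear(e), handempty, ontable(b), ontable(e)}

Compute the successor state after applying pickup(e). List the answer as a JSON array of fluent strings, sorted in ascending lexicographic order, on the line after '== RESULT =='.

Progress:
  pre ⊆ S: {clear(e), handempty, ontable(e)} ⊆ S  — applicable
  S \ del = {ontable(b)}
  ∪ add   = {holding(e), ontable(b)}

== RESULT ==
["holding(e)", "ontable(b)"]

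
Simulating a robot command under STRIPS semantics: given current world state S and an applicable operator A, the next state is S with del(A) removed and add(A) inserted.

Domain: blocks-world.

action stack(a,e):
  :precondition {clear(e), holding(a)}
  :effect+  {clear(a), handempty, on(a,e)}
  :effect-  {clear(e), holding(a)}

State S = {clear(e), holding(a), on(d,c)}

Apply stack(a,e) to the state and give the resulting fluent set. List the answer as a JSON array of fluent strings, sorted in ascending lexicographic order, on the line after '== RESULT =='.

Progress:
  pre ⊆ S: {clear(e), holding(a)} ⊆ S  — applicable
  S \ del = {on(d,c)}
  ∪ add   = {clear(a), handempty, on(a,e), on(d,c)}

== RESULT ==
["clear(a)", "handempty", "on(a,e)", "on(d,c)"]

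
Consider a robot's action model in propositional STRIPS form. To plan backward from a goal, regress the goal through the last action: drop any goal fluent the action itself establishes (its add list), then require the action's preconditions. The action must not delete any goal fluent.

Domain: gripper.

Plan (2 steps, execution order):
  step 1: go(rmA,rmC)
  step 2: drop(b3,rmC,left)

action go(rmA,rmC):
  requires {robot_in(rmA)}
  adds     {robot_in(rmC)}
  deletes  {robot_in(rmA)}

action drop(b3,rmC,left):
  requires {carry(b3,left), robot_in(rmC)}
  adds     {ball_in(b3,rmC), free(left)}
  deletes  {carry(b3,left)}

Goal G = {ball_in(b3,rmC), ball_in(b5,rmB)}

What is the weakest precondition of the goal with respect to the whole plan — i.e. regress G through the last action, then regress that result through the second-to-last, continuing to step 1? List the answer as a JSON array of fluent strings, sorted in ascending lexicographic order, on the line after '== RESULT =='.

Regress step by step:
  through step 2 (drop(b3,rmC,left)): drop {ball_in(b3,rmC)}, keep {ball_in(b5,rmB)}, require {carry(b3,left), robot_in(rmC)}
    → {ball_in(b5,rmB), carry(b3,left), robot_in(rmC)}
  through step 1 (go(rmA,rmC)): drop {robot_in(rmC)}, keep {ball_in(b5,rmB), carry(b3,left)}, require {robot_in(rmA)}
    → {ball_in(b5,rmB), carry(b3,left), robot_in(rmA)}

== RESULT ==
["ball_in(b5,rmB)", "carry(b3,left)", "robot_in(rmA)"]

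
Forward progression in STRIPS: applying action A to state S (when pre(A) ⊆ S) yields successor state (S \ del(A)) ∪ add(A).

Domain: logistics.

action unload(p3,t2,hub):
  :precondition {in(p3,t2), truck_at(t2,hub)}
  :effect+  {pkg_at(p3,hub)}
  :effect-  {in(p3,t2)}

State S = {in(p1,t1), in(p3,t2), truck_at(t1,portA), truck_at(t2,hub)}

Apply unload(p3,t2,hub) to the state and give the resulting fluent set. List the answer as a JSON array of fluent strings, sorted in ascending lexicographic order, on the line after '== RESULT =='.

Progress:
  pre ⊆ S: {in(p3,t2), truck_at(t2,hub)} ⊆ S  — applicable
  S \ del = {in(p1,t1), truck_at(t1,portA), truck_at(t2,hub)}
  ∪ add   = {in(p1,t1), pkg_at(p3,hub), truck_at(t1,portA), truck_at(t2,hub)}

== RESULT ==
["in(p1,t1)", "pkg_at(p3,hub)", "truck_at(t1,portA)", "truck_at(t2,hub)"]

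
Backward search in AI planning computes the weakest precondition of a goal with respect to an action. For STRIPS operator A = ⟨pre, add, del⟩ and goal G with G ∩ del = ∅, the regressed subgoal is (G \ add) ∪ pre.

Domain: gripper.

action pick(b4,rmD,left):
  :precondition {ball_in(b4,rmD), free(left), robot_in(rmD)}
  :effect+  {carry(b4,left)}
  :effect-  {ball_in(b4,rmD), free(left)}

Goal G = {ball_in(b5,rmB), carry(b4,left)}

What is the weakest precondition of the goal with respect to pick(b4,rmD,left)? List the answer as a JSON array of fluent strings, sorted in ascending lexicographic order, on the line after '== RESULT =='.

Compute (G \ add) ∪ pre:
  G ∩ del = {}  (empty — regression defined)
  G \ add = {ball_in(b5,rmB), carry(b4,left)} \ {carry(b4,left)} = {ball_in(b5,rmB)}
  ∪ pre   = {ball_in(b5,rmB)} ∪ {ball_in(b4,rmD), free(left), robot_in(rmD)}
          = {ball_in(b4,rmD), ball_in(b5,rmB), free(left), robot_in(rmD)}

== RESULT ==
["ball_in(b4,rmD)", "ball_in(b5,rmB)", "free(left)", "robot_in(rmD)"]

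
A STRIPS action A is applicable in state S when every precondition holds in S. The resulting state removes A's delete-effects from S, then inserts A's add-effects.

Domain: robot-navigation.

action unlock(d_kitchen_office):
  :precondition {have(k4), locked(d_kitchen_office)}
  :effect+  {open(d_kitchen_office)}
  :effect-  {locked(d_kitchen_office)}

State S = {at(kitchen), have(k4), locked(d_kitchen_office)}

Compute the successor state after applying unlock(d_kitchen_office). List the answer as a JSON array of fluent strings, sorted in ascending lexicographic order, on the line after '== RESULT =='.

Compute (S \ del) ∪ add:
  pre ⊆ S: {have(k4), locked(d_kitchen_office)} ⊆ S  — applicable
  S \ del = {at(kitchen), have(k4)}
  ∪ add   = {at(kitchen), have(k4), open(d_kitchen_office)}

== RESULT ==
["at(kitchen)", "have(k4)", "open(d_kitchen_office)"]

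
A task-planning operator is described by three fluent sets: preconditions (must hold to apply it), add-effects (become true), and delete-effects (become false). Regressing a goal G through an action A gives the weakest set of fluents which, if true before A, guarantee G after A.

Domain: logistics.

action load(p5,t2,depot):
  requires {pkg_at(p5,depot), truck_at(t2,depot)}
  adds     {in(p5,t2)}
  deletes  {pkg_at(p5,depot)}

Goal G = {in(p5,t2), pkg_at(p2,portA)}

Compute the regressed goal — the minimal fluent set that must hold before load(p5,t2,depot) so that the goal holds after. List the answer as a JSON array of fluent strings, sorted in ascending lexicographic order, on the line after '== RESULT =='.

Compute (G \ add) ∪ pre:
  G ∩ del = {}  (empty — regression defined)
  G \ add = {in(p5,t2), pkg_at(p2,portA)} \ {in(p5,t2)} = {pkg_at(p2,portA)}
  ∪ pre   = {pkg_at(p2,portA)} ∪ {pkg_at(p5,depot), truck_at(t2,depot)}
          = {pkg_at(p2,portA), pkg_at(p5,depot), truck_at(t2,depot)}

== RESULT ==
["pkg_at(p2,portA)", "pkg_at(p5,depot)", "truck_at(t2,depot)"]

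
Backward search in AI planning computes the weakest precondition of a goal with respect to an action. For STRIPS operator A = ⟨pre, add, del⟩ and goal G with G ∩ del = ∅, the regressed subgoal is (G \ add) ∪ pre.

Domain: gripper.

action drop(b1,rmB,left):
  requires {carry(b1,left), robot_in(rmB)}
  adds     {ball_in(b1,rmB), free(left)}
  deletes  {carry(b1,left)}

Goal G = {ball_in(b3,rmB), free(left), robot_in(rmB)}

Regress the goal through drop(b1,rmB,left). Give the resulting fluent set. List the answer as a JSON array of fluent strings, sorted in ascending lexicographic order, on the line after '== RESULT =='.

Regress:
  G ∩ del = {}  (empty — regression defined)
  G \ add = {ball_in(b3,rmB), free(left), robot_in(rmB)} \ {ball_in(b1,rmB), free(left)} = {ball_in(b3,rmB), robot_in(rmB)}
  ∪ pre   = {ball_in(b3,rmB), robot_in(rmB)} ∪ {carry(b1,left), robot_in(rmB)}
          = {ball_in(b3,rmB), carry(b1,left), robot_in(rmB)}

== RESULT ==
["ball_in(b3,rmB)", "carry(b1,left)", "robot_in(rmB)"]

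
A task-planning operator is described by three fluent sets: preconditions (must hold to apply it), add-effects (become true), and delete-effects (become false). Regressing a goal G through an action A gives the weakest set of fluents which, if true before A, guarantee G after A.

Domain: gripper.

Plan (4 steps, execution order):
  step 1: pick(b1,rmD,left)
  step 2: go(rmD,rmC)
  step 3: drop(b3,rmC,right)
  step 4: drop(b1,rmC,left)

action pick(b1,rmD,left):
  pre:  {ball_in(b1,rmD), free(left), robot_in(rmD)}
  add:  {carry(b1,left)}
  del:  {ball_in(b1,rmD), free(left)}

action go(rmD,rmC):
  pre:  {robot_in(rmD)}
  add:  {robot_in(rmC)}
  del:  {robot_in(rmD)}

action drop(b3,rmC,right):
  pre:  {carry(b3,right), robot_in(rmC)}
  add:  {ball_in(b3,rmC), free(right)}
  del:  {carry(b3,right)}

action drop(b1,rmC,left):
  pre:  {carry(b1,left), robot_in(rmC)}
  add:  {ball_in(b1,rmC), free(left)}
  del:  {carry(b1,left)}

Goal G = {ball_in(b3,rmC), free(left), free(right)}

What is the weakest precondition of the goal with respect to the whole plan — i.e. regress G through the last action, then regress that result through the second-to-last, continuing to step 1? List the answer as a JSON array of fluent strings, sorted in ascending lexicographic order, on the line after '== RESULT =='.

Work backward from the goal:
  through step 4 (drop(b1,rmC,left)): drop {free(left)}, keep {ball_in(b3,rmC), free(right)}, require {carry(b1,left), robot_in(rmC)}
    → {ball_in(b3,rmC), carry(b1,left), free(right), robot_in(rmC)}
  through step 3 (drop(b3,rmC,right)): drop {ball_in(b3,rmC), free(right)}, keep {carry(b1,left), robot_in(rmC)}, require {carry(b3,right), robot_in(rmC)}
    → {carry(b1,left), carry(b3,right), robot_in(rmC)}
  through step 2 (go(rmD,rmC)): drop {robot_in(rmC)}, keep {carry(b1,left), carry(b3,right)}, require {robot_in(rmD)}
    → {carry(b1,left), carry(b3,right), robot_in(rmD)}
  through step 1 (pick(b1,rmD,left)): drop {carry(b1,left)}, keep {carry(b3,right), robot_in(rmD)}, require {ball_in(b1,rmD), free(left), robot_in(rmD)}
    → {ball_in(b1,rmD), carry(b3,right), free(left), robot_in(rmD)}

== RESULT ==
["ball_in(b1,rmD)", "carry(b3,right)", "free(left)", "robot_in(rmD)"]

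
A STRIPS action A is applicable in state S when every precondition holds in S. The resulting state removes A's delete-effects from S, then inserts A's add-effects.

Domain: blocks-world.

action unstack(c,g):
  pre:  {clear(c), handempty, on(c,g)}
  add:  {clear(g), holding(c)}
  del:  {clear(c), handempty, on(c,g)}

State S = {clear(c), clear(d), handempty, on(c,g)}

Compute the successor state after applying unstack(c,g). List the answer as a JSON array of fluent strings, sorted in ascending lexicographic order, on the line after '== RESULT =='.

Progress:
  pre ⊆ S: {clear(c), handempty, on(c,g)} ⊆ S  — applicable
  S \ del = {clear(d)}
  ∪ add   = {clear(d), clear(g), holding(c)}

== RESULT ==
["clear(d)", "clear(g)", "holding(c)"]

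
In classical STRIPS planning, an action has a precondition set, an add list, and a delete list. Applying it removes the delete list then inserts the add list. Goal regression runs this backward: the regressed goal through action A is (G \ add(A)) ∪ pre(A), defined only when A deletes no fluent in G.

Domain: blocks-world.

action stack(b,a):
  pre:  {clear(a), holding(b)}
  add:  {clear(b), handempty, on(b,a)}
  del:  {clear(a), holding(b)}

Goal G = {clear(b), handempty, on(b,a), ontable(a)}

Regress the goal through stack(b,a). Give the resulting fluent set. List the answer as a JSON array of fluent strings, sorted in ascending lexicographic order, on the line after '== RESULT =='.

Regress:
  G ∩ del = {}  (empty — regression defined)
  G \ add = {clear(b), handempty, on(b,a), ontable(a)} \ {clear(b), handempty, on(b,a)} = {ontable(a)}
  ∪ pre   = {ontable(a)} ∪ {clear(a), holding(b)}
          = {clear(a), holding(b), ontable(a)}

== RESULT ==
["clear(a)", "holding(b)", "ontable(a)"]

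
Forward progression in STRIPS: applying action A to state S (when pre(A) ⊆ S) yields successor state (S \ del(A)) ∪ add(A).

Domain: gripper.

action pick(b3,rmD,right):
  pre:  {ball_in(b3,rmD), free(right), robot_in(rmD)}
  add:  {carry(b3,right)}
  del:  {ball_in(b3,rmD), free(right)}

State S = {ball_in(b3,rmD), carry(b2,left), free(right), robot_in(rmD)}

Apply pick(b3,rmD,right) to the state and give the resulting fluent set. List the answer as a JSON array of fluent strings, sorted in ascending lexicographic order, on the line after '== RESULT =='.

Progress:
  pre ⊆ S: {ball_in(b3,rmD), free(right), robot_in(rmD)} ⊆ S  — applicable
  S \ del = {carry(b2,left), robot_in(rmD)}
  ∪ add   = {carry(b2,left), carry(b3,right), robot_in(rmD)}

== RESULT ==
["carry(b2,left)", "carry(b3,right)", "robot_in(rmD)"]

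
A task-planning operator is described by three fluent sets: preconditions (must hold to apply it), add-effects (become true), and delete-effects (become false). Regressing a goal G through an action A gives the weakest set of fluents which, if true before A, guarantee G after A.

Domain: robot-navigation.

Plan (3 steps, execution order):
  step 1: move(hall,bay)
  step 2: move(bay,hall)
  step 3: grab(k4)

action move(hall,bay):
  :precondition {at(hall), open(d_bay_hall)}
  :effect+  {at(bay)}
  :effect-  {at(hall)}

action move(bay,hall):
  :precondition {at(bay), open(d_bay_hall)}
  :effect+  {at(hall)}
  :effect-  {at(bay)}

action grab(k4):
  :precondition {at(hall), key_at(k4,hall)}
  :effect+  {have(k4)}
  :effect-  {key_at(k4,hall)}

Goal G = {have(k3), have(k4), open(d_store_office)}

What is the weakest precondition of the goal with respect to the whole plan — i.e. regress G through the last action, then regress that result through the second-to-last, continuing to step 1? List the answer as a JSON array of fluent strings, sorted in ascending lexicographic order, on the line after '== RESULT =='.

Work backward from the goal:
  through step 3 (grab(k4)): drop {have(k4)}, keep {have(k3), open(d_store_office)}, require {at(hall), key_at(k4,hall)}
    → {at(hall), have(k3), key_at(k4,hall), open(d_store_office)}
  through step 2 (move(bay,hall)): drop {at(hall)}, keep {have(k3), key_at(k4,hall), open(d_store_office)}, require {at(bay), open(d_bay_hall)}
    → {at(bay), have(k3), key_at(k4,hall), open(d_bay_hall), open(d_store_office)}
  through step 1 (move(hall,bay)): drop {at(bay)}, keep {have(k3), key_at(k4,hall), open(d_bay_hall), open(d_store_office)}, require {at(hall), open(d_bay_hall)}
    → {at(hall), have(k3), key_at(k4,hall), open(d_bay_hall), open(d_store_office)}

== RESULT ==
["at(hall)", "have(k3)", "key_at(k4,hall)", "open(d_bay_hall)", "open(d_store_office)"]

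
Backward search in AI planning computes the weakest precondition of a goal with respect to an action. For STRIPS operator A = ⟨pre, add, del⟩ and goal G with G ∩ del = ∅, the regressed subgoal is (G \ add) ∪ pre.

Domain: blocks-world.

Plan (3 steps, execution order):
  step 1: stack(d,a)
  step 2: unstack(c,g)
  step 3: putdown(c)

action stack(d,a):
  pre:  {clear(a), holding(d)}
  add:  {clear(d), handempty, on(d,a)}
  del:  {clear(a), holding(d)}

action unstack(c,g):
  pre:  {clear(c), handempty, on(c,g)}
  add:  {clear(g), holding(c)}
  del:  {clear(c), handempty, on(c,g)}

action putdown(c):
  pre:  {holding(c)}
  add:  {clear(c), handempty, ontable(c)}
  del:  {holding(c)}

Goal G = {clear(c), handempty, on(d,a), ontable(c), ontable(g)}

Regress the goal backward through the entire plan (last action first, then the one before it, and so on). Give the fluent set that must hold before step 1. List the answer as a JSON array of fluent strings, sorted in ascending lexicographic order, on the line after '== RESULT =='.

Regress step by step:
  through step 3 (putdown(c)): drop {clear(c), handempty, ontable(c)}, keep {on(d,a), ontable(g)}, require {holding(c)}
    → {holding(c), on(d,a), ontable(g)}
  through step 2 (unstack(c,g)): drop {holding(c)}, keep {on(d,a), ontable(g)}, require {clear(c), handempty, on(c,g)}
    → {clear(c), handempty, on(c,g), on(d,a), ontable(g)}
  through step 1 (stack(d,a)): drop {handempty, on(d,a)}, keep {clear(c), on(c,g), ontable(g)}, require {clear(a), holding(d)}
    → {clear(a), clear(c), holding(d), on(c,g), ontable(g)}

== RESULT ==
["clear(a)", "clear(c)", "holding(d)", "on(c,g)", "ontable(g)"]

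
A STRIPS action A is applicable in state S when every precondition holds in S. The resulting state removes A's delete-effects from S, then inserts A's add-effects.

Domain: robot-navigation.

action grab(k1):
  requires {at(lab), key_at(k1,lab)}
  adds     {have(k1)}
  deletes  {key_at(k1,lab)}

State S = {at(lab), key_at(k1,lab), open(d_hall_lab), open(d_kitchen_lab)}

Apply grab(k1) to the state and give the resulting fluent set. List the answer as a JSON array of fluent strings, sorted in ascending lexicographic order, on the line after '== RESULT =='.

Compute (S \ del) ∪ add:
  pre ⊆ S: {at(lab), key_at(k1,lab)} ⊆ S  — applicable
  S \ del = {at(lab), open(d_hall_lab), open(d_kitchen_lab)}
  ∪ add   = {at(lab), have(k1), open(d_hall_lab), open(d_kitchen_lab)}

== RESULT ==
["at(lab)", "have(k1)", "open(d_hall_lab)", "open(d_kitchen_lab)"]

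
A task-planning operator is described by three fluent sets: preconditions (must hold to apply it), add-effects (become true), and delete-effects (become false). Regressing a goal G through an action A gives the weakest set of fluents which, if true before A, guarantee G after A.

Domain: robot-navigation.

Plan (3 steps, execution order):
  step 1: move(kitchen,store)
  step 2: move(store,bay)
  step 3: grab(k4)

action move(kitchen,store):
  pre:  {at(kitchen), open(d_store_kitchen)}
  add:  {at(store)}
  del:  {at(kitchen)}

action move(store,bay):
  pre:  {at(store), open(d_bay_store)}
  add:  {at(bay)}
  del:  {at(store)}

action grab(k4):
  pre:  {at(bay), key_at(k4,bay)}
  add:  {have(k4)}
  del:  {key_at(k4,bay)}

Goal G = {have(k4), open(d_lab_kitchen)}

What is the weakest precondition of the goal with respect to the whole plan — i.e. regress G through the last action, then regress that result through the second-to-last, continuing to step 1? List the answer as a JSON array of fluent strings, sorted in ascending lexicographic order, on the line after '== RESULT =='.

Work backward from the goal:
  through step 3 (grab(k4)): drop {have(k4)}, keep {open(d_lab_kitchen)}, require {at(bay), key_at(k4,bay)}
    → {at(bay), key_at(k4,bay), open(d_lab_kitchen)}
  through step 2 (move(store,bay)): drop {at(bay)}, keep {key_at(k4,bay), open(d_lab_kitchen)}, require {at(store), open(d_bay_store)}
    → {at(store), key_at(k4,bay), open(d_bay_store), open(d_lab_kitchen)}
  through step 1 (move(kitchen,store)): drop {at(store)}, keep {key_at(k4,bay), open(d_bay_store), open(d_lab_kitchen)}, require {at(kitchen), open(d_store_kitchen)}
    → {at(kitchen), key_at(k4,bay), open(d_bay_store), open(d_lab_kitchen), open(d_store_kitchen)}

== RESULT ==
["at(kitchen)", "key_at(k4,bay)", "open(d_bay_store)", "open(d_lab_kitchen)", "open(d_store_kitchen)"]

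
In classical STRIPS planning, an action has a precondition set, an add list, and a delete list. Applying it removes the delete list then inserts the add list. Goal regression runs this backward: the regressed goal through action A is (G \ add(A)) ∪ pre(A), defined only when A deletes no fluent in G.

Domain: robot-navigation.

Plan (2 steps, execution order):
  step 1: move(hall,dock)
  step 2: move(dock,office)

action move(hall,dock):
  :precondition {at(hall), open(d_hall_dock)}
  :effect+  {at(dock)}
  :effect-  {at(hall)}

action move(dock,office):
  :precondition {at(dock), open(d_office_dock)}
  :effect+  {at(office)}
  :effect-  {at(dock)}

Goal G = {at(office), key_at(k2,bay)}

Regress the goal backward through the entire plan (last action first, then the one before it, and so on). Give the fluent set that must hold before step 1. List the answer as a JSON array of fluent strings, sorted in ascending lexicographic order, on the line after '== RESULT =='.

Work backward from the goal:
  through step 2 (move(dock,office)): drop {at(office)}, keep {key_at(k2,bay)}, require {at(dock), open(d_office_dock)}
    → {at(dock), key_at(k2,bay), open(d_office_dock)}
  through step 1 (move(hall,dock)): drop {at(dock)}, keep {key_at(k2,bay), open(d_office_dock)}, require {at(hall), open(d_hall_dock)}
    → {at(hall), key_at(k2,bay), open(d_hall_dock), open(d_office_dock)}

== RESULT ==
["at(hall)", "key_at(k2,bay)", "open(d_hall_dock)", "open(d_office_dock)"]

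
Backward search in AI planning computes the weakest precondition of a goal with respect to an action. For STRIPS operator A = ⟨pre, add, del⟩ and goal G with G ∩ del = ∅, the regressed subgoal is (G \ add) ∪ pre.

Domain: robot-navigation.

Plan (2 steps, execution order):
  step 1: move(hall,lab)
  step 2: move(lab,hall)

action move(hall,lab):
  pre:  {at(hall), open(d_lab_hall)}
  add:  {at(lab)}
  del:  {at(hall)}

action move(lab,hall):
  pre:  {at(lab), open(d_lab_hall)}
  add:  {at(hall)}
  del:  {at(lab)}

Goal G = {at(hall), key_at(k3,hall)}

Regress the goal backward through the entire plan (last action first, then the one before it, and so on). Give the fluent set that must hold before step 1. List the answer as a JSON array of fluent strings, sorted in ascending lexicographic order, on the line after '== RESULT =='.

Regress step by step:
  through step 2 (move(lab,hall)): drop {at(hall)}, keep {key_at(k3,hall)}, require {at(lab), open(d_lab_hall)}
    → {at(lab), key_at(k3,hall), open(d_lab_hall)}
  through step 1 (move(hall,lab)): drop {at(lab)}, keep {key_at(k3,hall), open(d_lab_hall)}, require {at(hall), open(d_lab_hall)}
    → {at(hall), key_at(k3,hall), open(d_lab_hall)}

== RESULT ==
["at(hall)", "key_at(k3,hall)", "open(d_lab_hall)"]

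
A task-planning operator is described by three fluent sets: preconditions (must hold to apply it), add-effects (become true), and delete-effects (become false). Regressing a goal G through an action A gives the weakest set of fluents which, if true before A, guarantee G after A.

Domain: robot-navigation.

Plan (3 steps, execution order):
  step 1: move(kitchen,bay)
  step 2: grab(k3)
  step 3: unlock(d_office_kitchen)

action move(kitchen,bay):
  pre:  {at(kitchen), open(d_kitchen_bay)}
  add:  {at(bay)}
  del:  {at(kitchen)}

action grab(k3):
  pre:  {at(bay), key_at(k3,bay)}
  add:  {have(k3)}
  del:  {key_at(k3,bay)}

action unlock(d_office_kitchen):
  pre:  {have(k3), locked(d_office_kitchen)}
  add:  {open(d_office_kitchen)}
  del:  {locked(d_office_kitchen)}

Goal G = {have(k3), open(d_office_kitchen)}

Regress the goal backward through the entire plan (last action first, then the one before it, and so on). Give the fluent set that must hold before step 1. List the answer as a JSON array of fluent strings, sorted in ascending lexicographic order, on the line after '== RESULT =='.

Work backward from the goal:
  through step 3 (unlock(d_office_kitchen)): drop {open(d_office_kitchen)}, keep {have(k3)}, require {have(k3), locked(d_office_kitchen)}
    → {have(k3), locked(d_office_kitchen)}
  through step 2 (grab(k3)): drop {have(k3)}, keep {locked(d_office_kitchen)}, require {at(bay), key_at(k3,bay)}
    → {at(bay), key_at(k3,bay), locked(d_office_kitchen)}
  through step 1 (move(kitchen,bay)): drop {at(bay)}, keep {key_at(k3,bay), locked(d_office_kitchen)}, require {at(kitchen), open(d_kitchen_bay)}
    → {at(kitchen), key_at(k3,bay), locked(d_office_kitchen), open(d_kitchen_bay)}

== RESULT ==
["at(kitchen)", "key_at(k3,bay)", "locked(d_office_kitchen)", "open(d_kitchen_bay)"]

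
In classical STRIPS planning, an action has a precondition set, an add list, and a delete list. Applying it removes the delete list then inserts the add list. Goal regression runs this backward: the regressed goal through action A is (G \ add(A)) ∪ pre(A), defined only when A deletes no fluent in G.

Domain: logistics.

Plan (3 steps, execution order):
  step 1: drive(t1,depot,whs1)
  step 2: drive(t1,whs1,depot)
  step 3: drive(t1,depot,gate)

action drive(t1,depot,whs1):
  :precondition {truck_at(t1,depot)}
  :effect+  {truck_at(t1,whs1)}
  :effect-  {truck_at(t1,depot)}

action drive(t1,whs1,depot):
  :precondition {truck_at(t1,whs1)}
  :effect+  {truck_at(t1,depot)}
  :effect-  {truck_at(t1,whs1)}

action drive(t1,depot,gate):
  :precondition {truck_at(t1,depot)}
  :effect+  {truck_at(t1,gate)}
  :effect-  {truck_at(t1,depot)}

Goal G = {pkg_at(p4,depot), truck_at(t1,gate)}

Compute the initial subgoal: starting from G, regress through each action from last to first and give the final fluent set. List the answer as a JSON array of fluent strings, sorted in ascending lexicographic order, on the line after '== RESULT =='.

Work backward from the goal:
  through step 3 (drive(t1,depot,gate)): drop {truck_at(t1,gate)}, keep {pkg_at(p4,depot)}, require {truck_at(t1,depot)}
    → {pkg_at(p4,depot), truck_at(t1,depot)}
  through step 2 (drive(t1,whs1,depot)): drop {truck_at(t1,depot)}, keep {pkg_at(p4,depot)}, require {truck_at(t1,whs1)}
    → {pkg_at(p4,depot), truck_at(t1,whs1)}
  through step 1 (drive(t1,depot,whs1)): drop {truck_at(t1,whs1)}, keep {pkg_at(p4,depot)}, require {truck_at(t1,depot)}
    → {pkg_at(p4,depot), truck_at(t1,depot)}

== RESULT ==
["pkg_at(p4,depot)", "truck_at(t1,depot)"]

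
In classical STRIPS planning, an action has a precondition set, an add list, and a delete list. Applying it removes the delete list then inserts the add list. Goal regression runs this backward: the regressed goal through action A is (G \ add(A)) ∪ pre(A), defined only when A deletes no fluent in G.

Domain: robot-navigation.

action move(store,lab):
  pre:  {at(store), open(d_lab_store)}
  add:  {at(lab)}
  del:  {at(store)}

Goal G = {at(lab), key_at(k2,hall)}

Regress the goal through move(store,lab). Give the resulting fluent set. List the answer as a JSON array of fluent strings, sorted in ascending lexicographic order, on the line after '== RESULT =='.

Compute (G \ add) ∪ pre:
  G ∩ del = {}  (empty — regression defined)
  G \ add = {at(lab), key_at(k2,hall)} \ {at(lab)} = {key_at(k2,hall)}
  ∪ pre   = {key_at(k2,hall)} ∪ {at(store), open(d_lab_store)}
          = {at(store), key_at(k2,hall), open(d_lab_store)}

== RESULT ==
["at(store)", "key_at(k2,hall)", "open(d_lab_store)"]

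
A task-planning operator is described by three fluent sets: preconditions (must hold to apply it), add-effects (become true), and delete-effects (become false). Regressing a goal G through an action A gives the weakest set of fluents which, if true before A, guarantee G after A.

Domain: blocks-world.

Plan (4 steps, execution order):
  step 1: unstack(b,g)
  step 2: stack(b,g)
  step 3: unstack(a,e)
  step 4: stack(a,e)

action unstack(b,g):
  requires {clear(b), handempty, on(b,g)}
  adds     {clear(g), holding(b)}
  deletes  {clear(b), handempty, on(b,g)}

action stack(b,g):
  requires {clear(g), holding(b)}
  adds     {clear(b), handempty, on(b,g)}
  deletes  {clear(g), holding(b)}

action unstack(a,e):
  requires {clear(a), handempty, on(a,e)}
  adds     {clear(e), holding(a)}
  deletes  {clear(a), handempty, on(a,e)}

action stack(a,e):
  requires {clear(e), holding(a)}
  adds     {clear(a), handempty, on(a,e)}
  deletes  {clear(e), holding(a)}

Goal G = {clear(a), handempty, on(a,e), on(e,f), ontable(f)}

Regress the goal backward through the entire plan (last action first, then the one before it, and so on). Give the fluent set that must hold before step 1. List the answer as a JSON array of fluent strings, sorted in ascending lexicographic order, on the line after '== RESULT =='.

Regress step by step:
  through step 4 (stack(a,e)): drop {clear(a), handempty, on(a,e)}, keep {on(e,f), ontable(f)}, require {clear(e), holding(a)}
    → {clear(e), holding(a), on(e,f), ontable(f)}
  through step 3 (unstack(a,e)): drop {clear(e), holding(a)}, keep {on(e,f), ontable(f)}, require {clear(a), handempty, on(a,e)}
    → {clear(a), handempty, on(a,e), on(e,f), ontable(f)}
  through step 2 (stack(b,g)): drop {handempty}, keep {clear(a), on(a,e), on(e,f), ontable(f)}, require {clear(g), holding(b)}
    → {clear(a), clear(g), holding(b), on(a,e), on(e,f), ontable(f)}
  through step 1 (unstack(b,g)): drop {clear(g), holding(b)}, keep {clear(a), on(a,e), on(e,f), ontable(f)}, require {clear(b), handempty, on(b,g)}
    → {clear(a), clear(b), handempty, on(a,e), on(b,g), on(e,f), ontable(f)}

== RESULT ==
["clear(a)", "clear(b)", "handempty", "on(a,e)", "on(b,g)", "on(e,f)", "ontable(f)"]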